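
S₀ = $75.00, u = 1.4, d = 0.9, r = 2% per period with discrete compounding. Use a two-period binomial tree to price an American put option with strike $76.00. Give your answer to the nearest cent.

Risk-neutral probability p = (1 + 0.02 − 0.9)/(1.4 − 0.9) = 0.1200/0.5000 = 0.2400
Terminal stock prices: S_uu = 147, S_ud = 94.5, S_dd = 60.75
Terminal payoffs (K − S): max(-71, 0) = 0, max(-18.5, 0) = 0, max(15.25, 0) = 15.25
Node u (S = 105): continuation = 1/1.02·[0.2400·0.0000 + 0.7600·0.0000] = 0.0000; exercise value = 0.0000 ≤ continuation, so V_u = 0.0000
Node d (S = 67.5): continuation = 1/1.02·[0.2400·0.0000 + 0.7600·15.2500] = 11.3627; exercise value = 8.5000 ≤ continuation, so V_d = 11.3627
Node 0 (S = 75): continuation = 1/1.02·[0.2400·0.0000 + 0.7600·11.3627] = 8.4664; exercise value = 1.0000 ≤ continuation, so V_0 = 8.4664

$8.47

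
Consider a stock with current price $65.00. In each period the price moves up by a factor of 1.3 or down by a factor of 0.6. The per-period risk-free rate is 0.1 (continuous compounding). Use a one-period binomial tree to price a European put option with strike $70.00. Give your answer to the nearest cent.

$7.81

Risk-neutral probability p = (e^0.1 − 0.6)/(1.3 − 0.6) = 0.5052/0.7000 = 0.7217
Terminal stock prices: S_u = 84.5, S_d = 39
Terminal payoffs (K − S): max(-14.5, 0) = 0, max(31, 0) = 31
Node 0 (S = 65): V_0 = e^(−0.1)·[0.7217·0.0000 + 0.2783·31.0000] = 7.8071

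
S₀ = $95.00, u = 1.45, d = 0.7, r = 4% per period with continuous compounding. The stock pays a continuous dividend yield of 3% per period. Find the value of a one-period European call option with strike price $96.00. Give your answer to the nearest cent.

Per-period risk-free factor R = e^0.04 = 1.0408; dividend-adjusted growth = e^(0.04−0.03) = 1.0101.
Risk-neutral probability p = (1.0101 − 0.7)/(1.45 − 0.7) = 0.3101/0.7500 = 0.4134
Terminal stock prices: S_u = 137.8, S_d = 66.5
Terminal payoffs (S − K): max(41.75, 0) = 41.75, max(-29.5, 0) = 0
Node 0 (S = 95): V_0 = e^(−0.04)·[0.4134·41.7500 + 0.5866·0.0000] = 16.5827

$16.58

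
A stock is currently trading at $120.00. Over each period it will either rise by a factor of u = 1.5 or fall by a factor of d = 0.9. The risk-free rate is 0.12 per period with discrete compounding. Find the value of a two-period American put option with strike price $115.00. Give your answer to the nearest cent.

$5.69

Risk-neutral probability p = (1 + 0.12 − 0.9)/(1.5 − 0.9) = 0.2200/0.6000 = 0.3667
Terminal stock prices: S_uu = 270, S_ud = 162, S_dd = 97.2
Terminal payoffs (K − S): max(-155, 0) = 0, max(-47, 0) = 0, max(17.8, 0) = 17.8
Node u (S = 180): continuation = 1/1.12·[0.3667·0.0000 + 0.6333·0.0000] = 0.0000; exercise value = 0.0000 ≤ continuation, so V_u = 0.0000
Node d (S = 108): continuation = 1/1.12·[0.3667·0.0000 + 0.6333·17.8000] = 10.0655; exercise value = 7.0000 ≤ continuation, so V_d = 10.0655
Node 0 (S = 120): continuation = 1/1.12·[0.3667·0.0000 + 0.6333·10.0655] = 5.6918; exercise value = 0.0000 ≤ continuation, so V_0 = 5.6918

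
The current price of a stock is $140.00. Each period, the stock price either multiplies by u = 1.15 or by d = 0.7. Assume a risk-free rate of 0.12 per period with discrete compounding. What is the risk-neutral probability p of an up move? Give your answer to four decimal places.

Risk-neutral probability p = (1 + 0.12 − 0.7)/(1.15 − 0.7) = 0.4200/0.4500 = 0.9333

p = 0.9333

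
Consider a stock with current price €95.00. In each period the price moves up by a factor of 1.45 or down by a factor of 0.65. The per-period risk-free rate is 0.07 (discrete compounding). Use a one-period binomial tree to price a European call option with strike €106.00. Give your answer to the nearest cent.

€15.58

Risk-neutral probability p = (1 + 0.07 − 0.65)/(1.45 − 0.65) = 0.4200/0.8000 = 0.5250
Terminal stock prices: S_u = 137.8, S_d = 61.75
Terminal payoffs (S − K): max(31.75, 0) = 31.75, max(-44.25, 0) = 0
Node 0 (S = 95): V_0 = 1/1.07·[0.5250·31.7500 + 0.4750·0.0000] = 15.5783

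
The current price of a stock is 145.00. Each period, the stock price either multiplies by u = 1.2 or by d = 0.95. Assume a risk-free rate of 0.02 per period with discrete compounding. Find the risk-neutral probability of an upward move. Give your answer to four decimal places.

Risk-neutral probability p = (1 + 0.02 − 0.95)/(1.2 − 0.95) = 0.0700/0.2500 = 0.2800

p = 0.2800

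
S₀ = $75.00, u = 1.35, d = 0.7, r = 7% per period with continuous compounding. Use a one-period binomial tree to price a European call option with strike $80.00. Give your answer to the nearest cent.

Risk-neutral probability p = (e^0.07 − 0.7)/(1.35 − 0.7) = 0.3725/0.6500 = 0.5731
Terminal stock prices: S_u = 101.2, S_d = 52.5
Terminal payoffs (S − K): max(21.25, 0) = 21.25, max(-27.5, 0) = 0
Node 0 (S = 75): V_0 = e^(−0.07)·[0.5731·21.2500 + 0.4269·0.0000] = 11.3548

$11.35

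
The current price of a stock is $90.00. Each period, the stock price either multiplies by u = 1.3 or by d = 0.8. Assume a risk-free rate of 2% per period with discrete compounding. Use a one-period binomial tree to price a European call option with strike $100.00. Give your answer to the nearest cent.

$7.33

Risk-neutral probability p = (1 + 0.02 − 0.8)/(1.3 − 0.8) = 0.2200/0.5000 = 0.4400
Terminal stock prices: S_u = 117, S_d = 72
Terminal payoffs (S − K): max(17, 0) = 17, max(-28, 0) = 0
Node 0 (S = 90): V_0 = 1/1.02·[0.4400·17.0000 + 0.5600·0.0000] = 7.3333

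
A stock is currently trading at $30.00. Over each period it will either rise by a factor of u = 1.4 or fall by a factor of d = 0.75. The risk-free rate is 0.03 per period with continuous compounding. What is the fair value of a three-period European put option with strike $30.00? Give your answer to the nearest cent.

Risk-neutral probability p = (e^0.03 − 0.75)/(1.4 − 0.75) = 0.2805/0.6500 = 0.4315
Terminal stock prices: S_uuu = 82.32, S_uud = 44.1, S_udd = 23.62, S_ddd = 12.66
Terminal payoffs (K − S): max(-52.32, 0) = 0, max(-14.1, 0) = 0, max(6.375, 0) = 6.375, max(17.34, 0) = 17.34
Node uu (S = 58.8): V_uu = e^(−0.03)·[0.4315·0.0000 + 0.5685·0.0000] = 0.0000
Node ud (S = 31.5): V_ud = e^(−0.03)·[0.4315·0.0000 + 0.5685·6.3750] = 3.5173
Node dd (S = 16.88): V_dd = e^(−0.03)·[0.4315·6.3750 + 0.5685·17.3438] = 12.2384
Node u (S = 42): V_u = e^(−0.03)·[0.4315·0.0000 + 0.5685·3.5173] = 1.9406
Node d (S = 22.5): V_d = e^(−0.03)·[0.4315·3.5173 + 0.5685·12.2384] = 8.2250
Node 0 (S = 30): V_0 = e^(−0.03)·[0.4315·1.9406 + 0.5685·8.2250] = 5.3505

$5.35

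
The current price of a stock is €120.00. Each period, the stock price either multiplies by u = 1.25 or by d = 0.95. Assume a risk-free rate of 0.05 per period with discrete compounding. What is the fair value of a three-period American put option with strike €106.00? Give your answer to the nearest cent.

Risk-neutral probability p = (1 + 0.05 − 0.95)/(1.25 − 0.95) = 0.1000/0.3000 = 0.3333
Terminal stock prices: S_uuu = 234.4, S_uud = 178.1, S_udd = 135.4, S_ddd = 102.9
Terminal payoffs (K − S): max(-128.4, 0) = 0, max(-72.12, 0) = 0, max(-29.38, 0) = 0, max(3.115, 0) = 3.115
Node uu (S = 187.5): continuation = 1/1.05·[0.3333·0.0000 + 0.6667·0.0000] = 0.0000; exercise value = 0.0000 ≤ continuation, so V_uu = 0.0000
Node ud (S = 142.5): continuation = 1/1.05·[0.3333·0.0000 + 0.6667·0.0000] = 0.0000; exercise value = 0.0000 ≤ continuation, so V_ud = 0.0000
Node dd (S = 108.3): continuation = 1/1.05·[0.3333·0.0000 + 0.6667·3.1150] = 1.9778; exercise value = 0.0000 ≤ continuation, so V_dd = 1.9778
Node u (S = 150): continuation = 1/1.05·[0.3333·0.0000 + 0.6667·0.0000] = 0.0000; exercise value = 0.0000 ≤ continuation, so V_u = 0.0000
Node d (S = 114): continuation = 1/1.05·[0.3333·0.0000 + 0.6667·1.9778] = 1.2557; exercise value = 0.0000 ≤ continuation, so V_d = 1.2557
Node 0 (S = 120): continuation = 1/1.05·[0.3333·0.0000 + 0.6667·1.2557] = 0.7973; exercise value = 0.0000 ≤ continuation, so V_0 = 0.7973

€0.80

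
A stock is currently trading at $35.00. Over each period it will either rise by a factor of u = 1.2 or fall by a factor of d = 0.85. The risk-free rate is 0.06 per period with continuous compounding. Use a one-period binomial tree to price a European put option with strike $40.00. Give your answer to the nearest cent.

Risk-neutral probability p = (e^0.06 − 0.85)/(1.2 − 0.85) = 0.2118/0.3500 = 0.6052
Terminal stock prices: S_u = 42, S_d = 29.75
Terminal payoffs (K − S): max(-2, 0) = 0, max(10.25, 0) = 10.25
Node 0 (S = 35): V_0 = e^(−0.06)·[0.6052·0.0000 + 0.3948·10.2500] = 3.8106

$3.81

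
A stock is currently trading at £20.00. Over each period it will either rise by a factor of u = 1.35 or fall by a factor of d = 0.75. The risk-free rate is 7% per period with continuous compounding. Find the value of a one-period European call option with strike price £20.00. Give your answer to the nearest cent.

Risk-neutral probability p = (e^0.07 − 0.75)/(1.35 − 0.75) = 0.3225/0.6000 = 0.5375
Terminal stock prices: S_u = 27, S_d = 15
Terminal payoffs (S − K): max(7, 0) = 7, max(-5, 0) = 0
Node 0 (S = 20): V_0 = e^(−0.07)·[0.5375·7.0000 + 0.4625·0.0000] = 3.5082

£3.51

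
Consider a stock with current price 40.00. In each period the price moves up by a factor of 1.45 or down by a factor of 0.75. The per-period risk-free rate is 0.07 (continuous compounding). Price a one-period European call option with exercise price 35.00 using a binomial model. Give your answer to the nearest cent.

Risk-neutral probability p = (e^0.07 − 0.75)/(1.45 − 0.75) = 0.3225/0.7000 = 0.4607
Terminal stock prices: S_u = 58, S_d = 30
Terminal payoffs (S − K): max(23, 0) = 23, max(-5, 0) = 0
Node 0 (S = 40): V_0 = e^(−0.07)·[0.4607·23.0000 + 0.5393·0.0000] = 9.8803

9.88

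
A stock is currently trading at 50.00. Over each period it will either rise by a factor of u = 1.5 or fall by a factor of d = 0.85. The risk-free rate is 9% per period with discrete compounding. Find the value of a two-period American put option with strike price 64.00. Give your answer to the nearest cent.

Risk-neutral probability p = (1 + 0.09 − 0.85)/(1.5 − 0.85) = 0.2400/0.6500 = 0.3692
Terminal stock prices: S_uu = 112.5, S_ud = 63.75, S_dd = 36.12
Terminal payoffs (K − S): max(-48.5, 0) = 0, max(0.25, 0) = 0.25, max(27.88, 0) = 27.88
Node u (S = 75): continuation = 1/1.09·[0.3692·0.0000 + 0.6308·0.2500] = 0.1447; exercise value = 0.0000 ≤ continuation, so V_u = 0.1447
Node d (S = 42.5): continuation = 1/1.09·[0.3692·0.2500 + 0.6308·27.8750] = 16.2156; exercise value = 21.5000 > continuation, so V_d = 21.5000 (exercise)
Node 0 (S = 50): continuation = 1/1.09·[0.3692·0.1447 + 0.6308·21.5000] = 12.4908; exercise value = 14.0000 > continuation, so V_0 = 14.0000 (exercise)

14.00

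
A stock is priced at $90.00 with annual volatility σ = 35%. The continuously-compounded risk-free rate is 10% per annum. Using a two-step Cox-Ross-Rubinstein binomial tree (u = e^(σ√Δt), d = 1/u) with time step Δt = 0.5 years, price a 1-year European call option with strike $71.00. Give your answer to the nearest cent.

$28.83

CRR parameters: u = e^(σ√Δt) = e^(0.35·√0.5) = 1.2808, d = 1/u = 0.7808
Per-period rate: rΔt = 0.1·0.5 = 0.05, so R = e^0.05 = 1.0513
Risk-neutral probability p = (e^0.05 − 0.7808)/(1.2808 − 0.7808) = 0.2705/0.5000 = 0.5410
Terminal stock prices: S_uu = 147.6, S_ud = 90, S_dd = 54.86
Terminal payoffs (S − K): max(76.64, 0) = 76.64, max(19, 0) = 19, max(-16.14, 0) = 0
Node u (S = 115.3): V_u = e^(−0.05)·[0.5410·76.6411 + 0.4590·19.0000] = 47.7350
Node d (S = 70.27): V_d = e^(−0.05)·[0.5410·19.0000 + 0.4590·0.0000] = 9.7772
Node 0 (S = 90): V_0 = e^(−0.05)·[0.5410·47.7350 + 0.4590·9.7772] = 28.8331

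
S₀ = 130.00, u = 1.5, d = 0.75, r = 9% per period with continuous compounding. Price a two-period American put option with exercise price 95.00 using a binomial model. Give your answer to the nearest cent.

5.35

Risk-neutral probability p = (e^0.09 − 0.75)/(1.5 − 0.75) = 0.3442/0.7500 = 0.4589
Terminal stock prices: S_uu = 292.5, S_ud = 146.2, S_dd = 73.12
Terminal payoffs (K − S): max(-197.5, 0) = 0, max(-51.25, 0) = 0, max(21.88, 0) = 21.88
Node u (S = 195): continuation = e^(−0.09)·[0.4589·0.0000 + 0.5411·0.0000] = 0.0000; exercise value = 0.0000 ≤ continuation, so V_u = 0.0000
Node d (S = 97.5): continuation = e^(−0.09)·[0.4589·0.0000 + 0.5411·21.8750] = 10.8178; exercise value = 0.0000 ≤ continuation, so V_d = 10.8178
Node 0 (S = 130): continuation = e^(−0.09)·[0.4589·0.0000 + 0.5411·10.8178] = 5.3497; exercise value = 0.0000 ≤ continuation, so V_0 = 5.3497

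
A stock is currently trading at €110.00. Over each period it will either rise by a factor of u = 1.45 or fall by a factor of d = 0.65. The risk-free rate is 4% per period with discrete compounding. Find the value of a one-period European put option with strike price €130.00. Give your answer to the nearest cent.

€28.83

Risk-neutral probability p = (1 + 0.04 − 0.65)/(1.45 − 0.65) = 0.3900/0.8000 = 0.4875
Terminal stock prices: S_u = 159.5, S_d = 71.5
Terminal payoffs (K − S): max(-29.5, 0) = 0, max(58.5, 0) = 58.5
Node 0 (S = 110): V_0 = 1/1.04·[0.4875·0.0000 + 0.5125·58.5000] = 28.8281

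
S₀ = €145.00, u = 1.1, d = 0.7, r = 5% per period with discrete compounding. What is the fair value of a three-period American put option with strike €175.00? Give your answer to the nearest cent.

Risk-neutral probability p = (1 + 0.05 − 0.7)/(1.1 − 0.7) = 0.3500/0.4000 = 0.8750
Terminal stock prices: S_uuu = 193, S_uud = 122.8, S_udd = 78.15, S_ddd = 49.73
Terminal payoffs (K − S): max(-18, 0) = 0, max(52.19, 0) = 52.19, max(96.85, 0) = 96.85, max(125.3, 0) = 125.3
Node uu (S = 175.5): continuation = 1/1.05·[0.8750·0.0000 + 0.1250·52.1850] = 6.2125; exercise value = 0.0000 ≤ continuation, so V_uu = 6.2125
Node ud (S = 111.6): continuation = 1/1.05·[0.8750·52.1850 + 0.1250·96.8450] = 55.0167; exercise value = 63.3500 > continuation, so V_ud = 63.3500 (exercise)
Node dd (S = 71.05): continuation = 1/1.05·[0.8750·96.8450 + 0.1250·125.2650] = 95.6167; exercise value = 103.9500 > continuation, so V_dd = 103.9500 (exercise)
Node u (S = 159.5): continuation = 1/1.05·[0.8750·6.2125 + 0.1250·63.3500] = 12.7188; exercise value = 15.5000 > continuation, so V_u = 15.5000 (exercise)
Node d (S = 101.5): continuation = 1/1.05·[0.8750·63.3500 + 0.1250·103.9500] = 65.1667; exercise value = 73.5000 > continuation, so V_d = 73.5000 (exercise)
Node 0 (S = 145): continuation = 1/1.05·[0.8750·15.5000 + 0.1250·73.5000] = 21.6667; exercise value = 30.0000 > continuation, so V_0 = 30.0000 (exercise)

€30.00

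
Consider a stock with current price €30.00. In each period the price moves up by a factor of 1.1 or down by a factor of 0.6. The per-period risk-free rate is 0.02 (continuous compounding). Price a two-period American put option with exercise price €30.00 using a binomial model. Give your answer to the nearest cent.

Risk-neutral probability p = (e^0.02 − 0.6)/(1.1 − 0.6) = 0.4202/0.5000 = 0.8404
Terminal stock prices: S_uu = 36.3, S_ud = 19.8, S_dd = 10.8
Terminal payoffs (K − S): max(-6.3, 0) = 0, max(10.2, 0) = 10.2, max(19.2, 0) = 19.2
Node u (S = 33): continuation = e^(−0.02)·[0.8404·0.0000 + 0.1596·10.2000] = 1.5957; exercise value = 0.0000 ≤ continuation, so V_u = 1.5957
Node d (S = 18): continuation = e^(−0.02)·[0.8404·10.2000 + 0.1596·19.2000] = 11.4060; exercise value = 12.0000 > continuation, so V_d = 12.0000 (exercise)
Node 0 (S = 30): continuation = e^(−0.02)·[0.8404·1.5957 + 0.1596·12.0000] = 3.1917; exercise value = 0.0000 ≤ continuation, so V_0 = 3.1917

€3.19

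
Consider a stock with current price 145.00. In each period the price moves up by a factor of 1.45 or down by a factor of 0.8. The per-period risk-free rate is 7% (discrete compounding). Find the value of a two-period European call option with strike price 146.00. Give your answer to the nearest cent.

Risk-neutral probability p = (1 + 0.07 − 0.8)/(1.45 − 0.8) = 0.2700/0.6500 = 0.4154
Terminal stock prices: S_uu = 304.9, S_ud = 168.2, S_dd = 92.8
Terminal payoffs (S − K): max(158.9, 0) = 158.9, max(22.2, 0) = 22.2, max(-53.2, 0) = 0
Node u (S = 210.2): V_u = 1/1.07·[0.4154·158.8625 + 0.5846·22.2000] = 73.8014
Node d (S = 116): V_d = 1/1.07·[0.4154·22.2000 + 0.5846·0.0000] = 8.6183
Node 0 (S = 145): V_0 = 1/1.07·[0.4154·73.8014 + 0.5846·8.6183] = 33.3592

33.36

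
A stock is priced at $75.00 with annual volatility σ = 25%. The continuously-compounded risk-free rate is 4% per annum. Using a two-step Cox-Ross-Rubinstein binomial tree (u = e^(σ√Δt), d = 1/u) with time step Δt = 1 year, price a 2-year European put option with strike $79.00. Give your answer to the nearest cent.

CRR parameters: u = e^(σ√Δt) = e^(0.25·√1) = 1.2840, d = 1/u = 0.7788
Per-period rate: rΔt = 0.04·1 = 0.04, so R = e^0.04 = 1.0408
Risk-neutral probability p = (e^0.04 − 0.7788)/(1.2840 − 0.7788) = 0.2620/0.5052 = 0.5186
Terminal stock prices: S_uu = 123.7, S_ud = 75, S_dd = 45.49
Terminal payoffs (K − S): max(-44.65, 0) = 0, max(4, 0) = 4, max(33.51, 0) = 33.51
Node u (S = 96.3): V_u = e^(−0.04)·[0.5186·0.0000 + 0.4814·4.0000] = 1.8501
Node d (S = 58.41): V_d = e^(−0.04)·[0.5186·4.0000 + 0.4814·33.5102] = 17.4923
Node 0 (S = 75): V_0 = e^(−0.04)·[0.5186·1.8501 + 0.4814·17.4923] = 9.0124

$9.01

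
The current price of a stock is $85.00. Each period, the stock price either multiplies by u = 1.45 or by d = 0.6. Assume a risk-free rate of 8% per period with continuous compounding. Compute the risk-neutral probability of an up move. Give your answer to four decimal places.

Risk-neutral probability p = (e^0.08 − 0.6)/(1.45 − 0.6) = 0.4833/0.8500 = 0.5686

p = 0.5686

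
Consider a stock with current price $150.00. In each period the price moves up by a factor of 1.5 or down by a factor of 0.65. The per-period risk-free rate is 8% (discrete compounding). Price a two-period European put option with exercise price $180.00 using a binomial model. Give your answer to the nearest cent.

$38.88

Risk-neutral probability p = (1 + 0.08 − 0.65)/(1.5 − 0.65) = 0.4300/0.8500 = 0.5059
Terminal stock prices: S_uu = 337.5, S_ud = 146.2, S_dd = 63.38
Terminal payoffs (K − S): max(-157.5, 0) = 0, max(33.75, 0) = 33.75, max(116.6, 0) = 116.6
Node u (S = 225): V_u = 1/1.08·[0.5059·0.0000 + 0.4941·33.7500] = 15.4412
Node d (S = 97.5): V_d = 1/1.08·[0.5059·33.7500 + 0.4941·116.6250] = 69.1667
Node 0 (S = 150): V_0 = 1/1.08·[0.5059·15.4412 + 0.4941·69.1667] = 38.8777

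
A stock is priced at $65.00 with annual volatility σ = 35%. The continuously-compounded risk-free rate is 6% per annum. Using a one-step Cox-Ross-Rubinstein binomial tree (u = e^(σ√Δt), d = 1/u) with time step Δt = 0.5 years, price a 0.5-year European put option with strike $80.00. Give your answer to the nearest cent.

CRR parameters: u = e^(σ√Δt) = e^(0.35·√0.5) = 1.2808, d = 1/u = 0.7808
Per-period rate: rΔt = 0.06·0.5 = 0.03, so R = e^0.03 = 1.0305
Risk-neutral probability p = (e^0.03 − 0.7808)/(1.2808 − 0.7808) = 0.2497/0.5000 = 0.4993
Terminal stock prices: S_u = 83.25, S_d = 50.75
Terminal payoffs (K − S): max(-3.252, 0) = 0, max(29.25, 0) = 29.25
Node 0 (S = 65): V_0 = e^(−0.03)·[0.4993·0.0000 + 0.5007·29.2506] = 14.2116

$14.21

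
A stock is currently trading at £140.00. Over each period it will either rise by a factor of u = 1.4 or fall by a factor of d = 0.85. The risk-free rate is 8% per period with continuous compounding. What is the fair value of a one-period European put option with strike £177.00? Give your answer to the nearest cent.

£30.83

Risk-neutral probability p = (e^0.08 − 0.85)/(1.4 − 0.85) = 0.2333/0.5500 = 0.4242
Terminal stock prices: S_u = 196, S_d = 119
Terminal payoffs (K − S): max(-19, 0) = 0, max(58, 0) = 58
Node 0 (S = 140): V_0 = e^(−0.08)·[0.4242·0.0000 + 0.5758·58.0000] = 30.8310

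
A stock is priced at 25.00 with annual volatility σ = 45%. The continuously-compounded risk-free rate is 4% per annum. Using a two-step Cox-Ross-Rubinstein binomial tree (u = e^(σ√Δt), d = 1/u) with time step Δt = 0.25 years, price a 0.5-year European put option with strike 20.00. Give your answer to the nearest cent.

CRR parameters: u = e^(σ√Δt) = e^(0.45·√0.25) = 1.2523, d = 1/u = 0.7985
Per-period rate: rΔt = 0.04·0.25 = 0.01, so R = e^0.01 = 1.0101
Risk-neutral probability p = (e^0.01 − 0.7985)/(1.2523 − 0.7985) = 0.2115/0.4538 = 0.4661
Terminal stock prices: S_uu = 39.21, S_ud = 25, S_dd = 15.94
Terminal payoffs (K − S): max(-19.21, 0) = 0, max(-5, 0) = 0, max(4.059, 0) = 4.059
Node u (S = 31.31): V_u = e^(−0.01)·[0.4661·0.0000 + 0.5339·0.0000] = 0.0000
Node d (S = 19.96): V_d = e^(−0.01)·[0.4661·0.0000 + 0.5339·4.0593] = 2.1456
Node 0 (S = 25): V_0 = e^(−0.01)·[0.4661·0.0000 + 0.5339·2.1456] = 1.1340

1.13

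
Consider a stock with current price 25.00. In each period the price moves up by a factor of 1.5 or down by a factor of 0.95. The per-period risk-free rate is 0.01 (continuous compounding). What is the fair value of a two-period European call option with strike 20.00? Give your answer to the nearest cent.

Risk-neutral probability p = (e^0.01 − 0.95)/(1.5 − 0.95) = 0.0601/0.5500 = 0.1092
Terminal stock prices: S_uu = 56.25, S_ud = 35.62, S_dd = 22.56
Terminal payoffs (S − K): max(36.25, 0) = 36.25, max(15.62, 0) = 15.62, max(2.562, 0) = 2.562
Node u (S = 37.5): V_u = e^(−0.01)·[0.1092·36.2500 + 0.8908·15.6250] = 17.6990
Node d (S = 23.75): V_d = e^(−0.01)·[0.1092·15.6250 + 0.8908·2.5625] = 3.9490
Node 0 (S = 25): V_0 = e^(−0.01)·[0.1092·17.6990 + 0.8908·3.9490] = 5.3960

5.40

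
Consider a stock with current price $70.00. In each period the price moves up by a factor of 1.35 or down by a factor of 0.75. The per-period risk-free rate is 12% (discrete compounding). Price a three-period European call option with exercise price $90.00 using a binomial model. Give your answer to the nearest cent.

$15.49

Risk-neutral probability p = (1 + 0.12 − 0.75)/(1.35 − 0.75) = 0.3700/0.6000 = 0.6167
Terminal stock prices: S_uuu = 172.2, S_uud = 95.68, S_udd = 53.16, S_ddd = 29.53
Terminal payoffs (S − K): max(82.23, 0) = 82.23, max(5.681, 0) = 5.681, max(-36.84, 0) = 0, max(-60.47, 0) = 0
Node uu (S = 127.6): V_uu = 1/1.12·[0.6167·82.2263 + 0.3833·5.6813] = 47.2179
Node ud (S = 70.88): V_ud = 1/1.12·[0.6167·5.6813 + 0.3833·0.0000] = 3.1281
Node dd (S = 39.38): V_dd = 1/1.12·[0.6167·0.0000 + 0.3833·0.0000] = 0.0000
Node u (S = 94.5): V_u = 1/1.12·[0.6167·47.2179 + 0.3833·3.1281] = 27.0685
Node d (S = 52.5): V_d = 1/1.12·[0.6167·3.1281 + 0.3833·0.0000] = 1.7223
Node 0 (S = 70): V_0 = 1/1.12·[0.6167·27.0685 + 0.3833·1.7223] = 15.4933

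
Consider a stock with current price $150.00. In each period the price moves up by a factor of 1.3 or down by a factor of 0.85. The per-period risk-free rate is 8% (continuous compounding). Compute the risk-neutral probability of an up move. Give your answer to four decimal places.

p = 0.5184

Risk-neutral probability p = (e^0.08 − 0.85)/(1.3 − 0.85) = 0.2333/0.4500 = 0.5184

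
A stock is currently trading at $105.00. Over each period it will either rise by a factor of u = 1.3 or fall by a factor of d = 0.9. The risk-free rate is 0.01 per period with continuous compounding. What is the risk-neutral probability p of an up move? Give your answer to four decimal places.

Risk-neutral probability p = (e^0.01 − 0.9)/(1.3 − 0.9) = 0.1101/0.4000 = 0.2751

p = 0.2751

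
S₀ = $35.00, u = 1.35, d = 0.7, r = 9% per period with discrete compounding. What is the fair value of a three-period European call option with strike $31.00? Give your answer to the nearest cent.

Risk-neutral probability p = (1 + 0.09 − 0.7)/(1.35 − 0.7) = 0.3900/0.6500 = 0.6000
Terminal stock prices: S_uuu = 86.11, S_uud = 44.65, S_udd = 23.15, S_ddd = 12
Terminal payoffs (S − K): max(55.11, 0) = 55.11, max(13.65, 0) = 13.65, max(-7.848, 0) = 0, max(-19, 0) = 0
Node uu (S = 63.79): V_uu = 1/1.09·[0.6000·55.1131 + 0.4000·13.6513] = 35.3471
Node ud (S = 33.07): V_ud = 1/1.09·[0.6000·13.6513 + 0.4000·0.0000] = 7.5144
Node dd (S = 17.15): V_dd = 1/1.09·[0.6000·0.0000 + 0.4000·0.0000] = 0.0000
Node u (S = 47.25): V_u = 1/1.09·[0.6000·35.3471 + 0.4000·7.5144] = 22.2147
Node d (S = 24.5): V_d = 1/1.09·[0.6000·7.5144 + 0.4000·0.0000] = 4.1364
Node 0 (S = 35): V_0 = 1/1.09·[0.6000·22.2147 + 0.4000·4.1364] = 13.7462

$13.75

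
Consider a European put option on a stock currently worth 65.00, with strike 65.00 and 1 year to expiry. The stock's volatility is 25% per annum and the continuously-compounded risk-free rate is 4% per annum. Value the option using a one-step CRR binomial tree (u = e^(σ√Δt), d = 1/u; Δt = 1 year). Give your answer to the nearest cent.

CRR parameters: u = e^(σ√Δt) = e^(0.25·√1) = 1.2840, d = 1/u = 0.7788
Per-period rate: rΔt = 0.04·1 = 0.04, so R = e^0.04 = 1.0408
Risk-neutral probability p = (e^0.04 − 0.7788)/(1.2840 − 0.7788) = 0.2620/0.5052 = 0.5186
Terminal stock prices: S_u = 83.46, S_d = 50.62
Terminal payoffs (K − S): max(-18.46, 0) = 0, max(14.38, 0) = 14.38
Node 0 (S = 65): V_0 = e^(−0.04)·[0.5186·0.0000 + 0.4814·14.3779] = 6.6501

6.65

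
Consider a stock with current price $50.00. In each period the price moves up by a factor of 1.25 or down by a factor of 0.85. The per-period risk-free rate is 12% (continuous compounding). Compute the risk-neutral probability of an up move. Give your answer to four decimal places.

Risk-neutral probability p = (e^0.12 − 0.85)/(1.25 − 0.85) = 0.2775/0.4000 = 0.6937

p = 0.6937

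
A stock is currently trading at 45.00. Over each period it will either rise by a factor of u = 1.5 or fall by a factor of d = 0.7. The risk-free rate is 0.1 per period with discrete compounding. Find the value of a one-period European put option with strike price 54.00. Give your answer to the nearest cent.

Risk-neutral probability p = (1 + 0.1 − 0.7)/(1.5 − 0.7) = 0.4000/0.8000 = 0.5000
Terminal stock prices: S_u = 67.5, S_d = 31.5
Terminal payoffs (K − S): max(-13.5, 0) = 0, max(22.5, 0) = 22.5
Node 0 (S = 45): V_0 = 1/1.1·[0.5000·0.0000 + 0.5000·22.5000] = 10.2273

10.23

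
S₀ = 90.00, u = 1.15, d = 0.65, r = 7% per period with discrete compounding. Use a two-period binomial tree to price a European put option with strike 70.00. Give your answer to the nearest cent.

Risk-neutral probability p = (1 + 0.07 − 0.65)/(1.15 − 0.65) = 0.4200/0.5000 = 0.8400
Terminal stock prices: S_uu = 119, S_ud = 67.27, S_dd = 38.03
Terminal payoffs (K − S): max(-49.02, 0) = 0, max(2.725, 0) = 2.725, max(31.97, 0) = 31.97
Node u (S = 103.5): V_u = 1/1.07·[0.8400·0.0000 + 0.1600·2.7250] = 0.4075
Node d (S = 58.5): V_d = 1/1.07·[0.8400·2.7250 + 0.1600·31.9750] = 6.9206
Node 0 (S = 90): V_0 = 1/1.07·[0.8400·0.4075 + 0.1600·6.9206] = 1.3547

1.35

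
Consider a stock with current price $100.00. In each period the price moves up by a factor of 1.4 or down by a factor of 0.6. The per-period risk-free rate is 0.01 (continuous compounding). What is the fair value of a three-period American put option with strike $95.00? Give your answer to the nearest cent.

Risk-neutral probability p = (e^0.01 − 0.6)/(1.4 − 0.6) = 0.4101/0.8000 = 0.5126
Terminal stock prices: S_uuu = 274.4, S_uud = 117.6, S_udd = 50.4, S_ddd = 21.6
Terminal payoffs (K − S): max(-179.4, 0) = 0, max(-22.6, 0) = 0, max(44.6, 0) = 44.6, max(73.4, 0) = 73.4
Node uu (S = 196): continuation = e^(−0.01)·[0.5126·0.0000 + 0.4874·0.0000] = 0.0000; exercise value = 0.0000 ≤ continuation, so V_uu = 0.0000
Node ud (S = 84): continuation = e^(−0.01)·[0.5126·0.0000 + 0.4874·44.6000] = 21.5234; exercise value = 11.0000 ≤ continuation, so V_ud = 21.5234
Node dd (S = 36): continuation = e^(−0.01)·[0.5126·44.6000 + 0.4874·73.4000] = 58.0547; exercise value = 59.0000 > continuation, so V_dd = 59.0000 (exercise)
Node u (S = 140): continuation = e^(−0.01)·[0.5126·0.0000 + 0.4874·21.5234] = 10.3869; exercise value = 0.0000 ≤ continuation, so V_u = 10.3869
Node d (S = 60): continuation = e^(−0.01)·[0.5126·21.5234 + 0.4874·59.0000] = 39.3950; exercise value = 35.0000 ≤ continuation, so V_d = 39.3950
Node 0 (S = 100): continuation = e^(−0.01)·[0.5126·10.3869 + 0.4874·39.3950] = 24.2825; exercise value = 0.0000 ≤ continuation, so V_0 = 24.2825

$24.28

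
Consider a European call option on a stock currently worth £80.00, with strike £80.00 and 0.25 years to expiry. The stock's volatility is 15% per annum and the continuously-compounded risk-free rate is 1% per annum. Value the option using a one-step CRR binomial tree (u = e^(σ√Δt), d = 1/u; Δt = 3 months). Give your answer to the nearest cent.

£3.09

CRR parameters: u = e^(σ√Δt) = e^(0.15·√0.25) = 1.0779, d = 1/u = 0.9277
Per-period rate: rΔt = 0.01·0.25 = 0.0025, so R = e^0.0025 = 1.0025
Risk-neutral probability p = (e^0.0025 − 0.9277)/(1.0779 − 0.9277) = 0.0748/0.1501 = 0.4979
Terminal stock prices: S_u = 86.23, S_d = 74.22
Terminal payoffs (S − K): max(6.231, 0) = 6.231, max(-5.781, 0) = 0
Node 0 (S = 80): V_0 = e^(−0.0025)·[0.4979·6.2307 + 0.5021·0.0000] = 3.0947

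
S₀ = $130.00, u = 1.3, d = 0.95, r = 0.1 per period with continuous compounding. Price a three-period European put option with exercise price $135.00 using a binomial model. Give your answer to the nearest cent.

Risk-neutral probability p = (e^0.1 − 0.95)/(1.3 − 0.95) = 0.1552/0.3500 = 0.4433
Terminal stock prices: S_uuu = 285.6, S_uud = 208.7, S_udd = 152.5, S_ddd = 111.5
Terminal payoffs (K − S): max(-150.6, 0) = 0, max(-73.72, 0) = 0, max(-17.52, 0) = 0, max(23.54, 0) = 23.54
Node uu (S = 219.7): V_uu = e^(−0.1)·[0.4433·0.0000 + 0.5567·0.0000] = 0.0000
Node ud (S = 160.5): V_ud = e^(−0.1)·[0.4433·0.0000 + 0.5567·0.0000] = 0.0000
Node dd (S = 117.3): V_dd = e^(−0.1)·[0.4433·0.0000 + 0.5567·23.5413] = 11.8573
Node u (S = 169): V_u = e^(−0.1)·[0.4433·0.0000 + 0.5567·0.0000] = 0.0000
Node d (S = 123.5): V_d = e^(−0.1)·[0.4433·0.0000 + 0.5567·11.8573] = 5.9723
Node 0 (S = 130): V_0 = e^(−0.1)·[0.4433·0.0000 + 0.5567·5.9723] = 3.0081

$3.01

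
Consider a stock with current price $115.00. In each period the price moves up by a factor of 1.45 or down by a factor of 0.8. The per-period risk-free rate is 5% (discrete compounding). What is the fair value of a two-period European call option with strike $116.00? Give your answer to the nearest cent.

Risk-neutral probability p = (1 + 0.05 − 0.8)/(1.45 − 0.8) = 0.2500/0.6500 = 0.3846
Terminal stock prices: S_uu = 241.8, S_ud = 133.4, S_dd = 73.6
Terminal payoffs (S − K): max(125.8, 0) = 125.8, max(17.4, 0) = 17.4, max(-42.4, 0) = 0
Node u (S = 166.8): V_u = 1/1.05·[0.3846·125.7875 + 0.6154·17.4000] = 56.2738
Node d (S = 92): V_d = 1/1.05·[0.3846·17.4000 + 0.6154·0.0000] = 6.3736
Node 0 (S = 115): V_0 = 1/1.05·[0.3846·56.2738 + 0.6154·6.3736] = 24.3486

$24.35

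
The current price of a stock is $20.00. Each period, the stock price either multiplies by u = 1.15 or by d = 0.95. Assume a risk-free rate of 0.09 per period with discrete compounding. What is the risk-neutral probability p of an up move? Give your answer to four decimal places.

Risk-neutral probability p = (1 + 0.09 − 0.95)/(1.15 − 0.95) = 0.1400/0.2000 = 0.7000

p = 0.7000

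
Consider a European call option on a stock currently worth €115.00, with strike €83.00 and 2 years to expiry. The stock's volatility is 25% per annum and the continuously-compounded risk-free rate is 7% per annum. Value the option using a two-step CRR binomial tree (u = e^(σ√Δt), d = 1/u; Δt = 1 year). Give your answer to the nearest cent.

CRR parameters: u = e^(σ√Δt) = e^(0.25·√1) = 1.2840, d = 1/u = 0.7788
Per-period rate: rΔt = 0.07·1 = 0.07, so R = e^0.07 = 1.0725
Risk-neutral probability p = (e^0.07 − 0.7788)/(1.2840 − 0.7788) = 0.2937/0.5052 = 0.5813
Terminal stock prices: S_uu = 189.6, S_ud = 115, S_dd = 69.75
Terminal payoffs (S − K): max(106.6, 0) = 106.6, max(32, 0) = 32, max(-13.25, 0) = 0
Node u (S = 147.7): V_u = e^(−0.07)·[0.5813·106.6029 + 0.4187·32.0000] = 70.2742
Node d (S = 89.56): V_d = e^(−0.07)·[0.5813·32.0000 + 0.4187·0.0000] = 17.3452
Node 0 (S = 115): V_0 = e^(−0.07)·[0.5813·70.2742 + 0.4187·17.3452] = 44.8621

€44.86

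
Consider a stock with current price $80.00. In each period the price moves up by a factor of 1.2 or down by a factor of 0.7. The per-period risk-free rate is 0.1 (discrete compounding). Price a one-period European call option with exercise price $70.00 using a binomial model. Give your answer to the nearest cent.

Risk-neutral probability p = (1 + 0.1 − 0.7)/(1.2 − 0.7) = 0.4000/0.5000 = 0.8000
Terminal stock prices: S_u = 96, S_d = 56
Terminal payoffs (S − K): max(26, 0) = 26, max(-14, 0) = 0
Node 0 (S = 80): V_0 = 1/1.1·[0.8000·26.0000 + 0.2000·0.0000] = 18.9091

$18.91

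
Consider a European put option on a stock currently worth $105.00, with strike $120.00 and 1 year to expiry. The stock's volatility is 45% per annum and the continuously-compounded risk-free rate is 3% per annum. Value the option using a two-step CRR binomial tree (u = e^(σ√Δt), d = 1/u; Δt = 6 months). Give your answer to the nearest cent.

CRR parameters: u = e^(σ√Δt) = e^(0.45·√0.5) = 1.3746, d = 1/u = 0.7275
Per-period rate: rΔt = 0.03·0.5 = 0.015, so R = e^0.015 = 1.0151
Risk-neutral probability p = (e^0.015 − 0.7275)/(1.3746 − 0.7275) = 0.2877/0.6472 = 0.4445
Terminal stock prices: S_uu = 198.4, S_ud = 105, S_dd = 55.57
Terminal payoffs (K − S): max(-78.41, 0) = 0, max(15, 0) = 15, max(64.43, 0) = 64.43
Node u (S = 144.3): V_u = e^(−0.015)·[0.4445·0.0000 + 0.5555·15.0000] = 8.2089
Node d (S = 76.38): V_d = e^(−0.015)·[0.4445·15.0000 + 0.5555·64.4344] = 41.8303
Node 0 (S = 105): V_0 = e^(−0.015)·[0.4445·8.2089 + 0.5555·41.8303] = 26.4864

$26.49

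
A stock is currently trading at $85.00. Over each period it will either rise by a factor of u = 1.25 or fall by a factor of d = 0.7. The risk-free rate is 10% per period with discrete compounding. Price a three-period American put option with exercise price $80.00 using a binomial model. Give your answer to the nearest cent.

$6.22

Risk-neutral probability p = (1 + 0.1 − 0.7)/(1.25 − 0.7) = 0.4000/0.5500 = 0.7273
Terminal stock prices: S_uuu = 166, S_uud = 92.97, S_udd = 52.06, S_ddd = 29.15
Terminal payoffs (K − S): max(-86.02, 0) = 0, max(-12.97, 0) = 0, max(27.94, 0) = 27.94, max(50.85, 0) = 50.85
Node uu (S = 132.8): continuation = 1/1.1·[0.7273·0.0000 + 0.2727·0.0000] = 0.0000; exercise value = 0.0000 ≤ continuation, so V_uu = 0.0000
Node ud (S = 74.38): continuation = 1/1.1·[0.7273·0.0000 + 0.2727·27.9375] = 6.9267; exercise value = 5.6250 ≤ continuation, so V_ud = 6.9267
Node dd (S = 41.65): continuation = 1/1.1·[0.7273·27.9375 + 0.2727·50.8450] = 31.0773; exercise value = 38.3500 > continuation, so V_dd = 38.3500 (exercise)
Node u (S = 106.2): continuation = 1/1.1·[0.7273·0.0000 + 0.2727·6.9267] = 1.7174; exercise value = 0.0000 ≤ continuation, so V_u = 1.7174
Node d (S = 59.5): continuation = 1/1.1·[0.7273·6.9267 + 0.2727·38.3500] = 14.0879; exercise value = 20.5000 > continuation, so V_d = 20.5000 (exercise)
Node 0 (S = 85): continuation = 1/1.1·[0.7273·1.7174 + 0.2727·20.5000] = 6.2181; exercise value = 0.0000 ≤ continuation, so V_0 = 6.2181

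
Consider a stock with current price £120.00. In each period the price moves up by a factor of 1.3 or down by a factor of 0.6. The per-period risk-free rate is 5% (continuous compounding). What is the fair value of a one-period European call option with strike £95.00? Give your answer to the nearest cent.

£37.41

Risk-neutral probability p = (e^0.05 − 0.6)/(1.3 − 0.6) = 0.4513/0.7000 = 0.6447
Terminal stock prices: S_u = 156, S_d = 72
Terminal payoffs (S − K): max(61, 0) = 61, max(-23, 0) = 0
Node 0 (S = 120): V_0 = e^(−0.05)·[0.6447·61.0000 + 0.3553·0.0000] = 37.4071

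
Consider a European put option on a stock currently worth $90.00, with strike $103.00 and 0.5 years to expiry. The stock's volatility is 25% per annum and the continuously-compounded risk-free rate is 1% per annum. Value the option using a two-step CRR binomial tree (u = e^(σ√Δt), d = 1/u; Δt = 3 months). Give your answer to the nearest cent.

$15.35

CRR parameters: u = e^(σ√Δt) = e^(0.25·√0.25) = 1.1331, d = 1/u = 0.8825
Per-period rate: rΔt = 0.01·0.25 = 0.0025, so R = e^0.0025 = 1.0025
Risk-neutral probability p = (e^0.0025 − 0.8825)/(1.1331 − 0.8825) = 0.1200/0.2507 = 0.4788
Terminal stock prices: S_uu = 115.6, S_ud = 90, S_dd = 70.09
Terminal payoffs (K − S): max(-12.56, 0) = 0, max(13, 0) = 13, max(32.91, 0) = 32.91
Node u (S = 102): V_u = e^(−0.0025)·[0.4788·0.0000 + 0.5212·13.0000] = 6.7590
Node d (S = 79.42): V_d = e^(−0.0025)·[0.4788·13.0000 + 0.5212·32.9079] = 23.3181
Node 0 (S = 90): V_0 = e^(−0.0025)·[0.4788·6.7590 + 0.5212·23.3181] = 15.3515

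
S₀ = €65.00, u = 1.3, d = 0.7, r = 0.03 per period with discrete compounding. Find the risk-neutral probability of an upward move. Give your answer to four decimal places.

p = 0.5500

Risk-neutral probability p = (1 + 0.03 − 0.7)/(1.3 − 0.7) = 0.3300/0.6000 = 0.5500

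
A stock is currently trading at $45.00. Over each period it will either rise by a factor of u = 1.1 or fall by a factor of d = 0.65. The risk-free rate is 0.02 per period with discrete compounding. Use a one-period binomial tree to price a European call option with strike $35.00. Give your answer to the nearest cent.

$11.69

Risk-neutral probability p = (1 + 0.02 − 0.65)/(1.1 − 0.65) = 0.3700/0.4500 = 0.8222
Terminal stock prices: S_u = 49.5, S_d = 29.25
Terminal payoffs (S − K): max(14.5, 0) = 14.5, max(-5.75, 0) = 0
Node 0 (S = 45): V_0 = 1/1.02·[0.8222·14.5000 + 0.1778·0.0000] = 11.6885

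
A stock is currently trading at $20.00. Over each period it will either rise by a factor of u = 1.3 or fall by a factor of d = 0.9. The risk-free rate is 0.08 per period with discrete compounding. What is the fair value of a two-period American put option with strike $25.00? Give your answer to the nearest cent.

$5.00

Risk-neutral probability p = (1 + 0.08 − 0.9)/(1.3 − 0.9) = 0.1800/0.4000 = 0.4500
Terminal stock prices: S_uu = 33.8, S_ud = 23.4, S_dd = 16.2
Terminal payoffs (K − S): max(-8.8, 0) = 0, max(1.6, 0) = 1.6, max(8.8, 0) = 8.8
Node u (S = 26): continuation = 1/1.08·[0.4500·0.0000 + 0.5500·1.6000] = 0.8148; exercise value = 0.0000 ≤ continuation, so V_u = 0.8148
Node d (S = 18): continuation = 1/1.08·[0.4500·1.6000 + 0.5500·8.8000] = 5.1481; exercise value = 7.0000 > continuation, so V_d = 7.0000 (exercise)
Node 0 (S = 20): continuation = 1/1.08·[0.4500·0.8148 + 0.5500·7.0000] = 3.9043; exercise value = 5.0000 > continuation, so V_0 = 5.0000 (exercise)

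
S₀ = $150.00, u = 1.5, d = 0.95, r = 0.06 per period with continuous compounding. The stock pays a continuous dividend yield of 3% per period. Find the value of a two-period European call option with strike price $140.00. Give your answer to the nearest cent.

$20.09

Per-period risk-free factor R = e^0.06 = 1.0618; dividend-adjusted growth = e^(0.06−0.03) = 1.0305.
Risk-neutral probability p = (1.0305 − 0.95)/(1.5 − 0.95) = 0.0805/0.5500 = 0.1463
Terminal stock prices: S_uu = 337.5, S_ud = 213.8, S_dd = 135.4
Terminal payoffs (S − K): max(197.5, 0) = 197.5, max(73.75, 0) = 73.75, max(-4.625, 0) = 0
Node u (S = 225): V_u = e^(−0.06)·[0.1463·197.5000 + 0.8537·73.7500] = 86.5032
Node d (S = 142.5): V_d = e^(−0.06)·[0.1463·73.7500 + 0.8537·0.0000] = 10.1600
Node 0 (S = 150): V_0 = e^(−0.06)·[0.1463·86.5032 + 0.8537·10.1600] = 20.0855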